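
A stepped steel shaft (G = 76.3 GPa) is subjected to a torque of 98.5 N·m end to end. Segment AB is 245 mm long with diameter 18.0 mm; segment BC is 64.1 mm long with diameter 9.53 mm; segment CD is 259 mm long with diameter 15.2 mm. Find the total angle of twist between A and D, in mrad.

J_AB = π(0.0180)⁴/32 = 1.03×10^-8 m⁴; J_BC = π(0.00953)⁴/32 = 8.10×10^-10 m⁴; J_CD = π(0.0152)⁴/32 = 5.24×10^-9 m⁴.
θ = (T/G)·Σ L_i/J_i = (98.50/76.3×10⁹)·(0.245/1.03×10^-8 + 0.0641/8.10×10^-10 + 0.259/5.24×10^-9) = 0.1967 rad.

197 mrad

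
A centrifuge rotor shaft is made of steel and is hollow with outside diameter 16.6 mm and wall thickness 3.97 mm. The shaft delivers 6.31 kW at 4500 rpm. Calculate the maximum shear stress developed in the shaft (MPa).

ω = 2π·4500/60 = 471.2 rad/s, so T = P/ω = 6.31×10³ / 471.2 = 13.39 N·m.
J = π(d_o⁴ − d_i⁴)/32 = π(0.0166⁴ − 0.00866⁴)/32 = 6.903×10^-9 m⁴.
τ_max = T·r/J = 13.39 × 0.00830 / 6.903×10^-9 = 1.610×10^7 Pa.

16.1 MPa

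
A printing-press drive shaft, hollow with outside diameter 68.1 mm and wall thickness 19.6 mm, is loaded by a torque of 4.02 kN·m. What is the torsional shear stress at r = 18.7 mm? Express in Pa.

3.68e7 Pa

J = π(d_o⁴ − d_i⁴)/32 = π(0.0681⁴ − 0.0289⁴)/32 = 2.043×10^-6 m⁴.
Shear stress varies linearly with radius: τ = T·r/J = 4020 × 0.0187 / 2.043×10^-6 = 3.680×10^7 Pa.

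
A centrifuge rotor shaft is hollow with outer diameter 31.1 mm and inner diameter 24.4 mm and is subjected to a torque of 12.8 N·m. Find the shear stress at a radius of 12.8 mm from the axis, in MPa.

2.87 MPa

J = π(d_o⁴ − d_i⁴)/32 = π(0.0311⁴ − 0.0244⁴)/32 = 5.704×10^-8 m⁴.
Shear stress varies linearly with radius: τ = T·r/J = 12.80 × 0.0128 / 5.704×10^-8 = 2.872×10^6 Pa.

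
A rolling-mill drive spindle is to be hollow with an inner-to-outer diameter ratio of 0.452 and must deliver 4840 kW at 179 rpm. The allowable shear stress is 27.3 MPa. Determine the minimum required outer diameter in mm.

ω = 2π·179/60 = 18.74 rad/s, so T = P/ω = 4840×10³ / 18.74 = 258200 N·m.
For a hollow shaft with d_i/d_o = 0.452: τ_max = 16T/(π d_o³ (1−k⁴)), so d_o = [16T/(π τ_allow (1−k⁴))]^(1/3) = [16·258200/(π·2.73×10^7·0.9583)]^(1/3) = 0.3691 m.

369 mm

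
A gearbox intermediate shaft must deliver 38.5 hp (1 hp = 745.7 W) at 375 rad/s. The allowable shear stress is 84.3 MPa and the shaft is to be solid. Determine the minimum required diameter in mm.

16.7 mm

ω = 375 rad/s, so T = P/ω = 38.5×745.7 / 375.0 = 76.56 N·m.
For a solid shaft τ_max = 16T/(πd³), so d = (16T/(π τ_allow))^(1/3) = (16·76.56/(π·8.43×10^7))^(1/3) = 0.01666 m.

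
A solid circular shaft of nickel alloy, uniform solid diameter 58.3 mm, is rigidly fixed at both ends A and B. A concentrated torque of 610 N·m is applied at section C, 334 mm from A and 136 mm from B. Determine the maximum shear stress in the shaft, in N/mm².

11.1 N/mm²

With uniform GJ and both ends fixed, compatibility θ_AC = θ_CB gives T_A·a = T_B·b, together with T_A + T_B = T₀.
T_A = T₀·b/(a+b) = 610.0·136/470.0 = 176.5 N·m; T_B = 433.5 N·m.
τ in each portion: τ_AC = 4.54×10^6 Pa, τ_CB = 1.11×10^7 Pa; maximum is in CB.
τ_max = T_CB·r/J = 433.5·0.0291/1.13×10^-6 = 1.114×10^7 Pa.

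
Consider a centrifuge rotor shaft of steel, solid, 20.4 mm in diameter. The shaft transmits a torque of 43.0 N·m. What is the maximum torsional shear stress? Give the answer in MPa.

J = πd⁴/32 = π(0.0204)⁴/32 = 1.700×10^-8 m⁴.
τ_max = T·r/J = 43.00 × 0.0102 / 1.700×10^-8 = 2.580×10^7 Pa.

25.8 MPa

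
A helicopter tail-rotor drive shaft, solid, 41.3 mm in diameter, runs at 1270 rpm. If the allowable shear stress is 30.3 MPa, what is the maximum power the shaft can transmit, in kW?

55.7 kW

J = πd⁴/32 = π(0.0413)⁴/32 = 2.856×10^-7 m⁴.
T_max = τ_allow·J/r = 3.03×10^7 × 2.856×10^-7 / 0.0206 = 419.1 N·m.
ω = 2π·1270/60 = 133.0 rad/s, so P_max = T_max·ω = 5.574×10^4 W.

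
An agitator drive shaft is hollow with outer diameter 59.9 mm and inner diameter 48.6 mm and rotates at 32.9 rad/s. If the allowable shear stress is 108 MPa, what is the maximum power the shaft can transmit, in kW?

J = π(d_o⁴ − d_i⁴)/32 = π(0.0599⁴ − 0.0486⁴)/32 = 7.162×10^-7 m⁴.
T_max = τ_allow·J/r = 1.08×10^8 × 7.162×10^-7 / 0.0300 = 2583 N·m.
ω = 32.9 rad/s, so P_max = T_max·ω = 8.497×10^4 W.

85.0 kW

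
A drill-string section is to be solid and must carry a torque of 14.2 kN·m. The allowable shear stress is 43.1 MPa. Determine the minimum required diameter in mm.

119 mm

For a solid shaft τ_max = 16T/(πd³), so d = (16T/(π τ_allow))^(1/3) = (16·14200/(π·4.31×10^7))^(1/3) = 0.1188 m.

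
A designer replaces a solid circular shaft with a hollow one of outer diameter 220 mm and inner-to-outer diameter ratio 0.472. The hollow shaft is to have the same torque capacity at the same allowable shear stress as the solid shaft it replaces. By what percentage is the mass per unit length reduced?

Equal τ_max and T ⇒ the solid shaft needs d_s³ = d_o³(1−k⁴), so d_s = 220·(1−0.472⁴)^(1/3) = 216.3 mm.
Area ratio A_h/A_s = d_o²(1−k²)/d_s² = (1−k²)/(1−k⁴)^(2/3) = 0.8040.
Mass saving = 1 − 0.8040 = 19.6 %.

19.6 %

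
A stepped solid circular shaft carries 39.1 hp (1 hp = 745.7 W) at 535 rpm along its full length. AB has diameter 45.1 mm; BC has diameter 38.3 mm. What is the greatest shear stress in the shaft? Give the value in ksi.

6.84 ksi

ω = 2π·535/60 = 56.03 rad/s, so T = P/ω = 39.1×745.7 / 56.03 = 520.4 N·m.
Under the same torque, τ_max = 16T/(πd³) is largest where d is smallest — segment BC (d = 38.3 mm).
τ_max = 16·520.4/(π·(0.0383)³) = 4.718×10^7 Pa.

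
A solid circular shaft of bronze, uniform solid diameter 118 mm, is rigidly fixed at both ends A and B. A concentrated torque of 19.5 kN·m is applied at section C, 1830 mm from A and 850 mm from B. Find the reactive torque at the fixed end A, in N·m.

With uniform GJ and both ends fixed, compatibility θ_AC = θ_CB gives T_A·a = T_B·b, together with T_A + T_B = T₀.
T_A = T₀·b/(a+b) = 19500·850/2680 = 6185 N·m; T_B = 13320 N·m.

6180 N·m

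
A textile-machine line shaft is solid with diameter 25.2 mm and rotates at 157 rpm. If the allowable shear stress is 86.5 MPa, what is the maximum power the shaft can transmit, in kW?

4.47 kW

J = πd⁴/32 = π(0.0252)⁴/32 = 3.959×10^-8 m⁴.
T_max = τ_allow·J/r = 8.65×10^7 × 3.959×10^-8 / 0.0126 = 271.8 N·m.
ω = 2π·157/60 = 16.44 rad/s, so P_max = T_max·ω = 4469 W.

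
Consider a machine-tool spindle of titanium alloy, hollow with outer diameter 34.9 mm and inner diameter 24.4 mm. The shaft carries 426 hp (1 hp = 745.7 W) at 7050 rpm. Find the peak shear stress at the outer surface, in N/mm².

67.7 N/mm²

ω = 2π·7050/60 = 738.3 rad/s, so T = P/ω = 426×745.7 / 738.3 = 430.3 N·m.
J = π(d_o⁴ − d_i⁴)/32 = π(0.0349⁴ − 0.0244⁴)/32 = 1.108×10^-7 m⁴.
τ_max = T·r/J = 430.3 × 0.0175 / 1.108×10^-7 = 6.774×10^7 Pa.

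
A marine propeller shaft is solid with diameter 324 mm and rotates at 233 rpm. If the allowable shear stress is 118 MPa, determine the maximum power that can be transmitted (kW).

19200 kW

J = πd⁴/32 = π(0.324)⁴/32 = 1.082×10^-3 m⁴.
T_max = τ_allow·J/r = 1.18×10^8 × 1.082×10^-3 / 0.162 = 788000 N·m.
ω = 2π·233/60 = 24.40 rad/s, so P_max = T_max·ω = 1.923×10^7 W.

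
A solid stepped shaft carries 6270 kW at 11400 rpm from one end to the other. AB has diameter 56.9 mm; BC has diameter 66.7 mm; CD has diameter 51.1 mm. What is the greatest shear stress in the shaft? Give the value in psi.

29100 psi

ω = 2π·11400/60 = 1194 rad/s, so T = P/ω = 6270×10³ / 1194 = 5252 N·m.
Under the same torque, τ_max = 16T/(πd³) is largest where d is smallest — segment CD (d = 51.1 mm).
τ_max = 16·5252/(π·(0.0511)³) = 2.005×10^8 Pa.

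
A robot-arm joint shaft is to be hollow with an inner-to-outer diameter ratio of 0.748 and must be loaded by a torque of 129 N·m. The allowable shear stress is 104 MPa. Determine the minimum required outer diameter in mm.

21.0 mm

For a hollow shaft with d_i/d_o = 0.748: τ_max = 16T/(π d_o³ (1−k⁴)), so d_o = [16T/(π τ_allow (1−k⁴))]^(1/3) = [16·129.0/(π·1.04×10^8·0.6870)]^(1/3) = 0.02095 m.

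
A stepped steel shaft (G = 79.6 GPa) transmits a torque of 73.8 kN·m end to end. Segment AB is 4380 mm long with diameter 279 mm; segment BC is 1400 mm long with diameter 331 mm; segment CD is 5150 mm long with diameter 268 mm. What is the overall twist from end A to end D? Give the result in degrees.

J_AB = π(0.279)⁴/32 = 5.95×10^-4 m⁴; J_BC = π(0.331)⁴/32 = 1.18×10^-3 m⁴; J_CD = π(0.268)⁴/32 = 5.06×10^-4 m⁴.
θ = (T/G)·Σ L_i/J_i = (73800/79.6×10⁹)·(4.38/5.95×10^-4 + 1.40/1.18×10^-3 + 5.15/5.06×10^-4) = 0.01736 rad.

0.994°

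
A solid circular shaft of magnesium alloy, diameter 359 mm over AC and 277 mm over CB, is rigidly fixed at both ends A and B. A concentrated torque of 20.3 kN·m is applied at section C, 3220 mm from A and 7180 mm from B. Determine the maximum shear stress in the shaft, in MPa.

Compatibility: T_A·a/J_AC = T_B·b/J_CB with T_A + T_B = T₀.
J_AC = 1.63×10^-3 m⁴, J_CB = 5.78×10^-4 m⁴, so T_A = T₀·(J_AC/a)/((J_AC/a)+(J_CB/b)) = 17520 N·m, T_B = 2784 N·m.
τ in each portion: τ_AC = 1.93×10^6 Pa, τ_CB = 6.67×10^5 Pa; maximum is in AC.
τ_max = T_AC·r/J = 17520·0.179/1.63×10^-3 = 1.928×10^6 Pa.

1.93 MPa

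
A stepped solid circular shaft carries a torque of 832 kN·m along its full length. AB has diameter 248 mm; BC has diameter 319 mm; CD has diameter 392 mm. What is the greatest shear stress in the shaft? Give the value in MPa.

278 MPa

Under the same torque, τ_max = 16T/(πd³) is largest where d is smallest — segment AB (d = 248 mm).
τ_max = 16·832000/(π·(0.248)³) = 2.778×10^8 Pa.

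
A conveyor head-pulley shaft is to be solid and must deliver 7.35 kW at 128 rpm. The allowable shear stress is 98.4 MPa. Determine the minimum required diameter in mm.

30.5 mm

ω = 2π·128/60 = 13.40 rad/s, so T = P/ω = 7.35×10³ / 13.40 = 548.3 N·m.
For a solid shaft τ_max = 16T/(πd³), so d = (16T/(π τ_allow))^(1/3) = (16·548.3/(π·9.84×10^7))^(1/3) = 0.03050 m.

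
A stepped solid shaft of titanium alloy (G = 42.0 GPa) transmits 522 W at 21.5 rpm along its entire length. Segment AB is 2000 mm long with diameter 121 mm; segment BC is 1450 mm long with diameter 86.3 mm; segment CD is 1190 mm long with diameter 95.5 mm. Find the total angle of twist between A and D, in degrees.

ω = 2π·21.5/60 = 2.251 rad/s, so T = P/ω = 522 / 2.251 = 231.8 N·m.
J_AB = π(0.121)⁴/32 = 2.10×10^-5 m⁴; J_BC = π(0.0863)⁴/32 = 5.45×10^-6 m⁴; J_CD = π(0.0955)⁴/32 = 8.17×10^-6 m⁴.
θ = (T/G)·Σ L_i/J_i = (231.8/42.0×10⁹)·(2.00/2.10×10^-5 + 1.45/5.45×10^-6 + 1.19/8.17×10^-6) = 2.799×10^-3 rad.

0.160°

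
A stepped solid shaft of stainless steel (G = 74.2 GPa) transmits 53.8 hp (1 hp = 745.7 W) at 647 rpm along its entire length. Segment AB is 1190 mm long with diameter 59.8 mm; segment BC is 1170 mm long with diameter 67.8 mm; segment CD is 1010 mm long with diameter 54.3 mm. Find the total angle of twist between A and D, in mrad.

21.5 mrad

ω = 2π·647/60 = 67.75 rad/s, so T = P/ω = 53.8×745.7 / 67.75 = 592.1 N·m.
J_AB = π(0.0598)⁴/32 = 1.26×10^-6 m⁴; J_BC = π(0.0678)⁴/32 = 2.07×10^-6 m⁴; J_CD = π(0.0543)⁴/32 = 8.53×10^-7 m⁴.
θ = (T/G)·Σ L_i/J_i = (592.1/74.2×10⁹)·(1.19/1.26×10^-6 + 1.17/2.07×10^-6 + 1.01/8.53×10^-7) = 0.02151 rad.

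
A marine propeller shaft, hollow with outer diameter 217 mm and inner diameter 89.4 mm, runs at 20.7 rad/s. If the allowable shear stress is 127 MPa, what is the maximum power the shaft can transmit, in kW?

J = π(d_o⁴ − d_i⁴)/32 = π(0.217⁴ − 0.0894⁴)/32 = 2.114×10^-4 m⁴.
T_max = τ_allow·J/r = 1.27×10^8 × 2.114×10^-4 / 0.108 = 247500 N·m.
ω = 20.7 rad/s, so P_max = T_max·ω = 5.123×10^6 W.

5120 kW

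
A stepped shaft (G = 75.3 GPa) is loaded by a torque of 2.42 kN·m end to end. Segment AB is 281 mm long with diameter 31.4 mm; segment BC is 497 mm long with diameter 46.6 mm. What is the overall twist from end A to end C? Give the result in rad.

0.129 rad

J_AB = π(0.0314)⁴/32 = 9.54×10^-8 m⁴; J_BC = π(0.0466)⁴/32 = 4.63×10^-7 m⁴.
θ = (T/G)·Σ L_i/J_i = (2420/75.3×10⁹)·(0.281/9.54×10^-8 + 0.497/4.63×10^-7) = 0.1291 rad.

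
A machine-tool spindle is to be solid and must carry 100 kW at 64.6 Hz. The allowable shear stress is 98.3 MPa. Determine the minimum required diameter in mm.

23.4 mm

ω = 2π·64.6 = 405.9 rad/s, so T = P/ω = 100×10³ / 405.9 = 246.4 N·m.
For a solid shaft τ_max = 16T/(πd³), so d = (16T/(π τ_allow))^(1/3) = (16·246.4/(π·9.83×10^7))^(1/3) = 0.02337 m.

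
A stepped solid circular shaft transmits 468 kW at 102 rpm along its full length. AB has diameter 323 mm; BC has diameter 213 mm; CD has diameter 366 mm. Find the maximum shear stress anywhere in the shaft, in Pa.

2.31e7 Pa

ω = 2π·102/60 = 10.68 rad/s, so T = P/ω = 468×10³ / 10.68 = 43810 N·m.
Under the same torque, τ_max = 16T/(πd³) is largest where d is smallest — segment BC (d = 213 mm).
τ_max = 16·43810/(π·(0.213)³) = 2.309×10^7 Pa.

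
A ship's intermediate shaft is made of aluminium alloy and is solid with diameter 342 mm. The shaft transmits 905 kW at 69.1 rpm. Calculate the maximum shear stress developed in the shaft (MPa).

ω = 2π·69.1/60 = 7.236 rad/s, so T = P/ω = 905×10³ / 7.236 = 125100 N·m.
J = πd⁴/32 = π(0.342)⁴/32 = 1.343×10^-3 m⁴.
τ_max = T·r/J = 125100 × 0.171 / 1.343×10^-3 = 1.592×10^7 Pa.

15.9 MPa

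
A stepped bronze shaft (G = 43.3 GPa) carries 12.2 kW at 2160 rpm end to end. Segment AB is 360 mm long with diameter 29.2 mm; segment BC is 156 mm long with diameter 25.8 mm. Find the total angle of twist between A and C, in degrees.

0.616°

ω = 2π·2160/60 = 226.2 rad/s, so T = P/ω = 12.2×10³ / 226.2 = 53.94 N·m.
J_AB = π(0.0292)⁴/32 = 7.14×10^-8 m⁴; J_BC = π(0.0258)⁴/32 = 4.35×10^-8 m⁴.
θ = (T/G)·Σ L_i/J_i = (53.94/43.3×10⁹)·(0.360/7.14×10^-8 + 0.156/4.35×10^-8) = 0.01075 rad.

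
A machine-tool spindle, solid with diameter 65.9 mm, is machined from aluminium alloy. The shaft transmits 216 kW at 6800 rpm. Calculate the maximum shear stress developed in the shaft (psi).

783 psi

ω = 2π·6800/60 = 712.1 rad/s, so T = P/ω = 216×10³ / 712.1 = 303.3 N·m.
J = πd⁴/32 = π(0.0659)⁴/32 = 1.852×10^-6 m⁴.
τ_max = T·r/J = 303.3 × 0.0330 / 1.852×10^-6 = 5.398×10^6 Pa.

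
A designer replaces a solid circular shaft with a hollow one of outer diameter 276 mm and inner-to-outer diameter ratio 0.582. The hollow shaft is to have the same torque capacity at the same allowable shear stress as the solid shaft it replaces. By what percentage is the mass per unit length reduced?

Equal τ_max and T ⇒ the solid shaft needs d_s³ = d_o³(1−k⁴), so d_s = 276·(1−0.582⁴)^(1/3) = 265.0 mm.
Area ratio A_h/A_s = d_o²(1−k²)/d_s² = (1−k²)/(1−k⁴)^(2/3) = 0.7172.
Mass saving = 1 − 0.7172 = 28.3 %.

28.3 %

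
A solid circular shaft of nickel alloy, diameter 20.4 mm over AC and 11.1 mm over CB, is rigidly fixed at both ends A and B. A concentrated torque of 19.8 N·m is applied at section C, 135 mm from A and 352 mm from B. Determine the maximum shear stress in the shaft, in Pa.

1.15e7 Pa

Compatibility: T_A·a/J_AC = T_B·b/J_CB with T_A + T_B = T₀.
J_AC = 1.70×10^-8 m⁴, J_CB = 1.49×10^-9 m⁴, so T_A = T₀·(J_AC/a)/((J_AC/a)+(J_CB/b)) = 19.16 N·m, T_B = 0.6440 N·m.
τ in each portion: τ_AC = 1.15×10^7 Pa, τ_CB = 2.40×10^6 Pa; maximum is in AC.
τ_max = T_AC·r/J = 19.16·0.0102/1.70×10^-8 = 1.149×10^7 Pa.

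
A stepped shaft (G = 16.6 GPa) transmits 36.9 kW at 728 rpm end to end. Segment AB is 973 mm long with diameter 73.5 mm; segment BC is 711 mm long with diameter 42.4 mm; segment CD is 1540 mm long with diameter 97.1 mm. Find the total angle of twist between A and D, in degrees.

4.61°

ω = 2π·728/60 = 76.24 rad/s, so T = P/ω = 36.9×10³ / 76.24 = 484.0 N·m.
J_AB = π(0.0735)⁴/32 = 2.87×10^-6 m⁴; J_BC = π(0.0424)⁴/32 = 3.17×10^-7 m⁴; J_CD = π(0.0971)⁴/32 = 8.73×10^-6 m⁴.
θ = (T/G)·Σ L_i/J_i = (484.0/16.6×10⁹)·(0.973/2.87×10^-6 + 0.711/3.17×10^-7 + 1.54/8.73×10^-6) = 0.08038 rad.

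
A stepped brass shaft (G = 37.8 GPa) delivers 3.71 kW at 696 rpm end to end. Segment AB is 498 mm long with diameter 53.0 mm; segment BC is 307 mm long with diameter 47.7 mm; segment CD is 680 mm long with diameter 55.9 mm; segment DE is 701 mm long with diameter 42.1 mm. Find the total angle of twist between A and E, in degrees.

0.326°

ω = 2π·696/60 = 72.88 rad/s, so T = P/ω = 3.71×10³ / 72.88 = 50.90 N·m.
J_AB = π(0.0530)⁴/32 = 7.75×10^-7 m⁴; J_BC = π(0.0477)⁴/32 = 5.08×10^-7 m⁴; J_CD = π(0.0559)⁴/32 = 9.59×10^-7 m⁴; J_DE = π(0.0421)⁴/32 = 3.08×10^-7 m⁴.
θ = (T/G)·Σ L_i/J_i = (50.90/37.8×10⁹)·(0.498/7.75×10^-7 + 0.307/5.08×10^-7 + 0.680/9.59×10^-7 + 0.701/3.08×10^-7) = 5.695×10^-3 rad.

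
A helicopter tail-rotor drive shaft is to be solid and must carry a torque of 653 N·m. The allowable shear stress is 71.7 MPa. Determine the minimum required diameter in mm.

For a solid shaft τ_max = 16T/(πd³), so d = (16T/(π τ_allow))^(1/3) = (16·653.0/(π·7.17×10^7))^(1/3) = 0.03593 m.

35.9 mm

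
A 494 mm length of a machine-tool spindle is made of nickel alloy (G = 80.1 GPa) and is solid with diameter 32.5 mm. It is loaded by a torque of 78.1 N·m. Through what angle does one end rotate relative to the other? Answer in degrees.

0.252°

J = πd⁴/32 = π(0.0325)⁴/32 = 1.095×10^-7 m⁴.
θ = T·L/(G·J) = 78.10 × 0.494 / (80.1×10⁹ × 1.095×10^-7) = 4.398×10^-3 rad.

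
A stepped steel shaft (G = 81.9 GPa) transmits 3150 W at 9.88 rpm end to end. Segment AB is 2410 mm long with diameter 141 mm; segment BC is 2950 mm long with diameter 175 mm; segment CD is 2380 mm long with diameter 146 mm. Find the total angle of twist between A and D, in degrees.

0.314°

ω = 2π·9.88/60 = 1.035 rad/s, so T = P/ω = 3150 / 1.035 = 3045 N·m.
J_AB = π(0.141)⁴/32 = 3.88×10^-5 m⁴; J_BC = π(0.175)⁴/32 = 9.21×10^-5 m⁴; J_CD = π(0.146)⁴/32 = 4.46×10^-5 m⁴.
θ = (T/G)·Σ L_i/J_i = (3045/81.9×10⁹)·(2.41/3.88×10^-5 + 2.95/9.21×10^-5 + 2.38/4.46×10^-5) = 5.483×10^-3 rad.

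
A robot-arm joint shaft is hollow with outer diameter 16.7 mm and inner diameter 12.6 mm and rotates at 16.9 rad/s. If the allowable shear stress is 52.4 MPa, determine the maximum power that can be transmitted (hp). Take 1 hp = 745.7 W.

0.734 hp

J = π(d_o⁴ − d_i⁴)/32 = π(0.0167⁴ − 0.0126⁴)/32 = 5.162×10^-9 m⁴.
T_max = τ_allow·J/r = 5.24×10^7 × 5.162×10^-9 / 0.00835 = 32.39 N·m.
ω = 16.9 rad/s, so P_max = T_max·ω = 547.4 W.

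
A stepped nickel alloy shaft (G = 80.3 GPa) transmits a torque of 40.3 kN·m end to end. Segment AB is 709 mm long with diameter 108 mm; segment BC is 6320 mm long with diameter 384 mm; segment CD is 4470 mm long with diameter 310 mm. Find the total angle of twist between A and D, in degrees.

1.75°

J_AB = π(0.108)⁴/32 = 1.34×10^-5 m⁴; J_BC = π(0.384)⁴/32 = 2.13×10^-3 m⁴; J_CD = π(0.310)⁴/32 = 9.07×10^-4 m⁴.
θ = (T/G)·Σ L_i/J_i = (40300/80.3×10⁹)·(0.709/1.34×10^-5 + 6.32/2.13×10^-3 + 4.47/9.07×10^-4) = 0.03060 rad.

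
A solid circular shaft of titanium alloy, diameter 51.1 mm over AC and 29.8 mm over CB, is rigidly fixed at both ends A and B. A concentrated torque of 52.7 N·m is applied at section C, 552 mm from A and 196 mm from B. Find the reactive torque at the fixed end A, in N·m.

Compatibility: T_A·a/J_AC = T_B·b/J_CB with T_A + T_B = T₀.
J_AC = 6.69×10^-7 m⁴, J_CB = 7.74×10^-8 m⁴, so T_A = T₀·(J_AC/a)/((J_AC/a)+(J_CB/b)) = 39.75 N·m, T_B = 12.95 N·m.

39.8 N·m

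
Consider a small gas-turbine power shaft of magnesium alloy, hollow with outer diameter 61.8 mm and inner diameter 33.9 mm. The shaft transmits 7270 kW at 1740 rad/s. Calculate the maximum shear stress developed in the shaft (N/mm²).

ω = 1740 rad/s, so T = P/ω = 7270×10³ / 1740 = 4178 N·m.
J = π(d_o⁴ − d_i⁴)/32 = π(0.0618⁴ − 0.0339⁴)/32 = 1.302×10^-6 m⁴.
τ_max = T·r/J = 4178 × 0.0309 / 1.302×10^-6 = 9.913×10^7 Pa.

99.1 N/mm²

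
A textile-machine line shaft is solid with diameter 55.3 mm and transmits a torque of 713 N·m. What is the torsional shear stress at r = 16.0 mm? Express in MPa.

J = πd⁴/32 = π(0.0553)⁴/32 = 9.181×10^-7 m⁴.
Shear stress varies linearly with radius: τ = T·r/J = 713.0 × 0.0160 / 9.181×10^-7 = 1.243×10^7 Pa.

12.4 MPa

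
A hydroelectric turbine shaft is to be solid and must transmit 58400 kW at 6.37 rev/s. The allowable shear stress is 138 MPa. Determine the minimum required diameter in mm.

378 mm

ω = 2π·6.37 = 40.02 rad/s, so T = P/ω = 58400×10³ / 40.02 = 1.459e6 N·m.
For a solid shaft τ_max = 16T/(πd³), so d = (16T/(π τ_allow))^(1/3) = (16·1.459e6/(π·1.38×10^8))^(1/3) = 0.3776 m.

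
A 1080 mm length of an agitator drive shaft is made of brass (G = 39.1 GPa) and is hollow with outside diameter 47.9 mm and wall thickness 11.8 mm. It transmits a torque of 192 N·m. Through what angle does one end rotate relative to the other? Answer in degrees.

0.630°

J = π(d_o⁴ − d_i⁴)/32 = π(0.0479⁴ − 0.0243⁴)/32 = 4.826×10^-7 m⁴.
θ = T·L/(G·J) = 192.0 × 1.08 / (39.1×10⁹ × 4.826×10^-7) = 0.01099 rad.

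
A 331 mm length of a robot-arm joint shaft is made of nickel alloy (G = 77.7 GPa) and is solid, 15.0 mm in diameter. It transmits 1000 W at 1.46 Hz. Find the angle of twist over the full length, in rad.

0.0934 rad

ω = 2π·1.46 = 9.173 rad/s, so T = P/ω = 1000 / 9.173 = 109.0 N·m.
J = πd⁴/32 = π(0.0150)⁴/32 = 4.970×10^-9 m⁴.
θ = T·L/(G·J) = 109.0 × 0.331 / (77.7×10⁹ × 4.970×10^-9) = 0.09343 rad.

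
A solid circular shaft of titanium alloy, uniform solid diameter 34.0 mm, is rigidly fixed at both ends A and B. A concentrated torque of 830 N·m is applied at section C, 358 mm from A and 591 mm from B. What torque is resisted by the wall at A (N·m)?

517 N·m

With uniform GJ and both ends fixed, compatibility θ_AC = θ_CB gives T_A·a = T_B·b, together with T_A + T_B = T₀.
T_A = T₀·b/(a+b) = 830.0·591/949.0 = 516.9 N·m; T_B = 313.1 N·m.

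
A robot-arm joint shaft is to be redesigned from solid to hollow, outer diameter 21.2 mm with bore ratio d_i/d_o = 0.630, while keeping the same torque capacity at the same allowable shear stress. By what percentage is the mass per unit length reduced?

Equal τ_max and T ⇒ the solid shaft needs d_s³ = d_o³(1−k⁴), so d_s = 21.2·(1−0.630⁴)^(1/3) = 20.02 mm.
Area ratio A_h/A_s = d_o²(1−k²)/d_s² = (1−k²)/(1−k⁴)^(2/3) = 0.6761.
Mass saving = 1 − 0.6761 = 32.4 %.

32.4 %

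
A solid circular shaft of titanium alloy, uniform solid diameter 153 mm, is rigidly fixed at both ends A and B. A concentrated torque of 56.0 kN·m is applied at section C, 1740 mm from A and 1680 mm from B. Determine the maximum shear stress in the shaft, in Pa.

With uniform GJ and both ends fixed, compatibility θ_AC = θ_CB gives T_A·a = T_B·b, together with T_A + T_B = T₀.
T_A = T₀·b/(a+b) = 56000·1680/3420 = 27510 N·m; T_B = 28490 N·m.
τ in each portion: τ_AC = 3.91×10^7 Pa, τ_CB = 4.05×10^7 Pa; maximum is in CB.
τ_max = T_CB·r/J = 28490·0.0765/5.38×10^-5 = 4.051×10^7 Pa.

4.05e7 Pa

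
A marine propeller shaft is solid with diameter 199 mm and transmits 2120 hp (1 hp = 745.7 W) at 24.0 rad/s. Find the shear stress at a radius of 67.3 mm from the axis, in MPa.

28.8 MPa

ω = 24.0 rad/s, so T = P/ω = 2120×745.7 / 24.00 = 65870 N·m.
J = πd⁴/32 = π(0.199)⁴/32 = 1.540×10^-4 m⁴.
Shear stress varies linearly with radius: τ = T·r/J = 65870 × 0.0673 / 1.540×10^-4 = 2.879×10^7 Pa.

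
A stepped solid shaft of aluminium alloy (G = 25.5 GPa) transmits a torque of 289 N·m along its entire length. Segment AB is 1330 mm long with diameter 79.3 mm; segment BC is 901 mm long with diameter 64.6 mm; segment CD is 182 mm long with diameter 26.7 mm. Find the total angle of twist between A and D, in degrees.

2.93°

J_AB = π(0.0793)⁴/32 = 3.88×10^-6 m⁴; J_BC = π(0.0646)⁴/32 = 1.71×10^-6 m⁴; J_CD = π(0.0267)⁴/32 = 4.99×10^-8 m⁴.
θ = (T/G)·Σ L_i/J_i = (289.0/25.5×10⁹)·(1.33/3.88×10^-6 + 0.901/1.71×10^-6 + 0.182/4.99×10^-8) = 0.05120 rad.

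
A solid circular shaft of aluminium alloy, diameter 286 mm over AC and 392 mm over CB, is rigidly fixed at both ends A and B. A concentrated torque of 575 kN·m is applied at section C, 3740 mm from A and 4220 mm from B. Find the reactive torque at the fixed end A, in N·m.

Compatibility: T_A·a/J_AC = T_B·b/J_CB with T_A + T_B = T₀.
J_AC = 6.57×10^-4 m⁴, J_CB = 2.32×10^-3 m⁴, so T_A = T₀·(J_AC/a)/((J_AC/a)+(J_CB/b)) = 139300 N·m, T_B = 435700 N·m.

139000 N·m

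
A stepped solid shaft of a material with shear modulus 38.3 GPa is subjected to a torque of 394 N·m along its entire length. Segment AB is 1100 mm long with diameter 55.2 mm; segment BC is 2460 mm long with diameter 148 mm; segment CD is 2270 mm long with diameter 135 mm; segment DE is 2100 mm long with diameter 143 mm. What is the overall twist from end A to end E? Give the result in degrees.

J_AB = π(0.0552)⁴/32 = 9.11×10^-7 m⁴; J_BC = π(0.148)⁴/32 = 4.71×10^-5 m⁴; J_CD = π(0.135)⁴/32 = 3.26×10^-5 m⁴; J_DE = π(0.143)⁴/32 = 4.11×10^-5 m⁴.
θ = (T/G)·Σ L_i/J_i = (394.0/38.3×10⁹)·(1.10/9.11×10^-7 + 2.46/4.71×10^-5 + 2.27/3.26×10^-5 + 2.10/4.11×10^-5) = 0.01419 rad.

0.813°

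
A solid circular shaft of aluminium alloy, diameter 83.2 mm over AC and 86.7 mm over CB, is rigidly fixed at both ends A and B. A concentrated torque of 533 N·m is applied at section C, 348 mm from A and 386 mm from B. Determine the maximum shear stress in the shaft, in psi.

Compatibility: T_A·a/J_AC = T_B·b/J_CB with T_A + T_B = T₀.
J_AC = 4.70×10^-6 m⁴, J_CB = 5.55×10^-6 m⁴, so T_A = T₀·(J_AC/a)/((J_AC/a)+(J_CB/b)) = 258.3 N·m, T_B = 274.7 N·m.
τ in each portion: τ_AC = 2.28×10^6 Pa, τ_CB = 2.15×10^6 Pa; maximum is in AC.
τ_max = T_AC·r/J = 258.3·0.0416/4.70×10^-6 = 2.285×10^6 Pa.

331 psi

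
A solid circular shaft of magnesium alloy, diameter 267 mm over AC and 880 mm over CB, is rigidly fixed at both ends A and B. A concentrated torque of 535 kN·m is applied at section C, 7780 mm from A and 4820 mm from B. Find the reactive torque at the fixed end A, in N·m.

Compatibility: T_A·a/J_AC = T_B·b/J_CB with T_A + T_B = T₀.
J_AC = 4.99×10^-4 m⁴, J_CB = 0.0589 m⁴, so T_A = T₀·(J_AC/a)/((J_AC/a)+(J_CB/b)) = 2794 N·m, T_B = 532200 N·m.

2790 N·m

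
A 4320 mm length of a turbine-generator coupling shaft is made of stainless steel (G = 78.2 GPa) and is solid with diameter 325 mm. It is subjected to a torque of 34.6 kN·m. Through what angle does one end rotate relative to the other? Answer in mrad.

J = πd⁴/32 = π(0.325)⁴/32 = 1.095×10^-3 m⁴.
θ = T·L/(G·J) = 34600 × 4.32 / (78.2×10⁹ × 1.095×10^-3) = 1.745×10^-3 rad.

1.75 mrad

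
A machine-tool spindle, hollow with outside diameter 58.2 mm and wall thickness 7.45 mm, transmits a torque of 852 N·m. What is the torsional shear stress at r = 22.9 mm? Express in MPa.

J = π(d_o⁴ − d_i⁴)/32 = π(0.0582⁴ − 0.0433⁴)/32 = 7.813×10^-7 m⁴.
Shear stress varies linearly with radius: τ = T·r/J = 852.0 × 0.0229 / 7.813×10^-7 = 2.497×10^7 Pa.

25.0 MPa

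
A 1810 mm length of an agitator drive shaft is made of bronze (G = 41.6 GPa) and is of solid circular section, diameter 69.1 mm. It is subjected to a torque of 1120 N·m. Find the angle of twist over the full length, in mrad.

21.8 mrad

J = πd⁴/32 = π(0.0691)⁴/32 = 2.238×10^-6 m⁴.
θ = T·L/(G·J) = 1120 × 1.81 / (41.6×10⁹ × 2.238×10^-6) = 0.02177 rad.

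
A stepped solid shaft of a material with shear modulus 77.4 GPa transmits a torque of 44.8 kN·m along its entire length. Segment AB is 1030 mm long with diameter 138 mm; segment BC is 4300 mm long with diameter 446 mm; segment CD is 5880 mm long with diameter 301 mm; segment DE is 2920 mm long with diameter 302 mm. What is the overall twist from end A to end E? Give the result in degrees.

J_AB = π(0.138)⁴/32 = 3.56×10^-5 m⁴; J_BC = π(0.446)⁴/32 = 3.88×10^-3 m⁴; J_CD = π(0.301)⁴/32 = 8.06×10^-4 m⁴; J_DE = π(0.302)⁴/32 = 8.17×10^-4 m⁴.
θ = (T/G)·Σ L_i/J_i = (44800/77.4×10⁹)·(1.03/3.56×10^-5 + 4.30/3.88×10^-3 + 5.88/8.06×10^-4 + 2.92/8.17×10^-4) = 0.02368 rad.

1.36°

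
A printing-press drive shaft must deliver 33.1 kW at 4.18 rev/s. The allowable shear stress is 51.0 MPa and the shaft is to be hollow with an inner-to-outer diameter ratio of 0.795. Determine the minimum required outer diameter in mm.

59.4 mm

ω = 2π·4.18 = 26.26 rad/s, so T = P/ω = 33.1×10³ / 26.26 = 1260 N·m.
For a hollow shaft with d_i/d_o = 0.795: τ_max = 16T/(π d_o³ (1−k⁴)), so d_o = [16T/(π τ_allow (1−k⁴))]^(1/3) = [16·1260/(π·5.10×10^7·0.6005)]^(1/3) = 0.05940 m.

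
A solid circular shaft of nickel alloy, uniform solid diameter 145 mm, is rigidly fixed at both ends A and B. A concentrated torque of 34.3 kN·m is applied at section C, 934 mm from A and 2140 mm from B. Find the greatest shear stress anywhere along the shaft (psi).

5790 psi

With uniform GJ and both ends fixed, compatibility θ_AC = θ_CB gives T_A·a = T_B·b, together with T_A + T_B = T₀.
T_A = T₀·b/(a+b) = 34300·2140/3074 = 23880 N·m; T_B = 10420 N·m.
τ in each portion: τ_AC = 3.99×10^7 Pa, τ_CB = 1.74×10^7 Pa; maximum is in AC.
τ_max = T_AC·r/J = 23880·0.0725/4.34×10^-5 = 3.989×10^7 Pa.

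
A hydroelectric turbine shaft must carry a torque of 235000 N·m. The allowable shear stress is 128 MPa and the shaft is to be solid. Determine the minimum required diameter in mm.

For a solid shaft τ_max = 16T/(πd³), so d = (16T/(π τ_allow))^(1/3) = (16·235000/(π·1.28×10^8))^(1/3) = 0.2107 m.

211 mm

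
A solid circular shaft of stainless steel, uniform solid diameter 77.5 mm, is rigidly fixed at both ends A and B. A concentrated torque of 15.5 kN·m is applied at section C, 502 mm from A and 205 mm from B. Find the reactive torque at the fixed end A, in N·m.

4490 N·m

With uniform GJ and both ends fixed, compatibility θ_AC = θ_CB gives T_A·a = T_B·b, together with T_A + T_B = T₀.
T_A = T₀·b/(a+b) = 15500·205/707.0 = 4494 N·m; T_B = 11010 N·m.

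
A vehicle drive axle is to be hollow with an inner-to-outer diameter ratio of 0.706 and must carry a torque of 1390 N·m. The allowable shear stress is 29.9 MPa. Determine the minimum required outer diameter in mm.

68.0 mm

For a hollow shaft with d_i/d_o = 0.706: τ_max = 16T/(π d_o³ (1−k⁴)), so d_o = [16T/(π τ_allow (1−k⁴))]^(1/3) = [16·1390/(π·2.99×10^7·0.7516)]^(1/3) = 0.06804 m.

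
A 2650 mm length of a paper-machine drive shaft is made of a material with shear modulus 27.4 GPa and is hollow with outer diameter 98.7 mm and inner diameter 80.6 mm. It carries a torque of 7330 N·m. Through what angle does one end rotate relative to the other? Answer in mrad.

137 mrad

J = π(d_o⁴ − d_i⁴)/32 = π(0.0987⁴ − 0.0806⁴)/32 = 5.174×10^-6 m⁴.
θ = T·L/(G·J) = 7330 × 2.65 / (27.4×10⁹ × 5.174×10^-6) = 0.1370 rad.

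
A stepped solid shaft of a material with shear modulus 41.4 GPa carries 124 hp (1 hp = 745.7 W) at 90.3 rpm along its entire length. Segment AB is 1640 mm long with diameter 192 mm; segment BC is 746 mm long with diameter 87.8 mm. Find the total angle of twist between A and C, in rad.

0.0331 rad

ω = 2π·90.3/60 = 9.456 rad/s, so T = P/ω = 124×745.7 / 9.456 = 9778 N·m.
J_AB = π(0.192)⁴/32 = 1.33×10^-4 m⁴; J_BC = π(0.0878)⁴/32 = 5.83×10^-6 m⁴.
θ = (T/G)·Σ L_i/J_i = (9778/41.4×10⁹)·(1.64/1.33×10^-4 + 0.746/5.83×10^-6) = 0.03311 rad.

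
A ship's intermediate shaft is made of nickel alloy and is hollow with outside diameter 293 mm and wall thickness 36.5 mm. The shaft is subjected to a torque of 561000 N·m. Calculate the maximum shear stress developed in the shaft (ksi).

24.2 ksi

J = π(d_o⁴ − d_i⁴)/32 = π(0.293⁴ − 0.220⁴)/32 = 4.936×10^-4 m⁴.
τ_max = T·r/J = 561000 × 0.146 / 4.936×10^-4 = 1.665×10^8 Pa.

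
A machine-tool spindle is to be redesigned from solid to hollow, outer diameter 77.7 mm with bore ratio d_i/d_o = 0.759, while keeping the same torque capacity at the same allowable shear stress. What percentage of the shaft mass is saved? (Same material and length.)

Equal τ_max and T ⇒ the solid shaft needs d_s³ = d_o³(1−k⁴), so d_s = 77.7·(1−0.759⁴)^(1/3) = 67.93 mm.
Area ratio A_h/A_s = d_o²(1−k²)/d_s² = (1−k²)/(1−k⁴)^(2/3) = 0.5547.
Mass saving = 1 − 0.5547 = 44.5 %.

44.5 %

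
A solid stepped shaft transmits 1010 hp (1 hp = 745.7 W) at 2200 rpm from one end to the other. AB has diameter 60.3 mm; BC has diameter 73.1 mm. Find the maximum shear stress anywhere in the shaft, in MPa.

75.9 MPa

ω = 2π·2200/60 = 230.4 rad/s, so T = P/ω = 1010×745.7 / 230.4 = 3269 N·m.
Under the same torque, τ_max = 16T/(πd³) is largest where d is smallest — segment AB (d = 60.3 mm).
τ_max = 16·3269/(π·(0.0603)³) = 7.594×10^7 Pa.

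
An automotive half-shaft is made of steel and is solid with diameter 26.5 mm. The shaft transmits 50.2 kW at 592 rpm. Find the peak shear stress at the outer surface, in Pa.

ω = 2π·592/60 = 61.99 rad/s, so T = P/ω = 50.2×10³ / 61.99 = 809.8 N·m.
J = πd⁴/32 = π(0.0265)⁴/32 = 4.842×10^-8 m⁴.
τ_max = T·r/J = 809.8 × 0.0132 / 4.842×10^-8 = 2.216×10^8 Pa.

2.22e8 Pa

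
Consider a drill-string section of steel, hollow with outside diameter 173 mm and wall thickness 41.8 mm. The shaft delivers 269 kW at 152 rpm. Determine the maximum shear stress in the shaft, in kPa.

17900 kPa

ω = 2π·152/60 = 15.92 rad/s, so T = P/ω = 269×10³ / 15.92 = 16900 N·m.
J = π(d_o⁴ − d_i⁴)/32 = π(0.173⁴ − 0.0894⁴)/32 = 8.167×10^-5 m⁴.
τ_max = T·r/J = 16900 × 0.0865 / 8.167×10^-5 = 1.790×10^7 Pa.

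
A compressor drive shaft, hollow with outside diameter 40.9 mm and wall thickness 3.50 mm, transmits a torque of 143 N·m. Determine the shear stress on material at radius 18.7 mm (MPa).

J = π(d_o⁴ − d_i⁴)/32 = π(0.0409⁴ − 0.0339⁴)/32 = 1.451×10^-7 m⁴.
Shear stress varies linearly with radius: τ = T·r/J = 143.0 × 0.0187 / 1.451×10^-7 = 1.843×10^7 Pa.

18.4 MPa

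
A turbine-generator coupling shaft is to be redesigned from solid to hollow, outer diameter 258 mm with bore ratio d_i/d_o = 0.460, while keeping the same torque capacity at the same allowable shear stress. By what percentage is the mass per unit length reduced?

18.7 %

Equal τ_max and T ⇒ the solid shaft needs d_s³ = d_o³(1−k⁴), so d_s = 258·(1−0.460⁴)^(1/3) = 254.1 mm.
Area ratio A_h/A_s = d_o²(1−k²)/d_s² = (1−k²)/(1−k⁴)^(2/3) = 0.8128.
Mass saving = 1 − 0.8128 = 18.7 %.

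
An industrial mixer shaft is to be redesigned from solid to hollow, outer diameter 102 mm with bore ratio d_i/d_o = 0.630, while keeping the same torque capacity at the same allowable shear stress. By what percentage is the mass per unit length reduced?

Equal τ_max and T ⇒ the solid shaft needs d_s³ = d_o³(1−k⁴), so d_s = 102·(1−0.630⁴)^(1/3) = 96.34 mm.
Area ratio A_h/A_s = d_o²(1−k²)/d_s² = (1−k²)/(1−k⁴)^(2/3) = 0.6761.
Mass saving = 1 − 0.6761 = 32.4 %.

32.4 %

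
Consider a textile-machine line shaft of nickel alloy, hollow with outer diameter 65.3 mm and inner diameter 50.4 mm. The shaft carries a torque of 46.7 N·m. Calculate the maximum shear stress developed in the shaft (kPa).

J = π(d_o⁴ − d_i⁴)/32 = π(0.0653⁴ − 0.0504⁴)/32 = 1.152×10^-6 m⁴.
τ_max = T·r/J = 46.70 × 0.0326 / 1.152×10^-6 = 1.324×10^6 Pa.

1320 kPa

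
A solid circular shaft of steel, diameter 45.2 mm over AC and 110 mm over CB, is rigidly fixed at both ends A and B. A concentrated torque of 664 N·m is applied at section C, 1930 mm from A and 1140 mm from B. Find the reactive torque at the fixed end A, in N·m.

11.0 N·m

Compatibility: T_A·a/J_AC = T_B·b/J_CB with T_A + T_B = T₀.
J_AC = 4.10×10^-7 m⁴, J_CB = 1.44×10^-5 m⁴, so T_A = T₀·(J_AC/a)/((J_AC/a)+(J_CB/b)) = 11.00 N·m, T_B = 653.0 N·m.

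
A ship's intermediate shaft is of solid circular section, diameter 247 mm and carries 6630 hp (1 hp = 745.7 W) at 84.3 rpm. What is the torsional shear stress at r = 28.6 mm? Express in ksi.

6.36 ksi

ω = 2π·84.3/60 = 8.828 rad/s, so T = P/ω = 6630×745.7 / 8.828 = 560000 N·m.
J = πd⁴/32 = π(0.247)⁴/32 = 3.654×10^-4 m⁴.
Shear stress varies linearly with radius: τ = T·r/J = 560000 × 0.0286 / 3.654×10^-4 = 4.383×10^7 Pa.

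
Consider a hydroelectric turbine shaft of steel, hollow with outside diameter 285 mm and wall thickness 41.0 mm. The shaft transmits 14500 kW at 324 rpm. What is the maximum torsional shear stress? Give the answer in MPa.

ω = 2π·324/60 = 33.93 rad/s, so T = P/ω = 14500×10³ / 33.93 = 427400 N·m.
J = π(d_o⁴ − d_i⁴)/32 = π(0.285⁴ − 0.203⁴)/32 = 4.810×10^-4 m⁴.
τ_max = T·r/J = 427400 × 0.142 / 4.810×10^-4 = 1.266×10^8 Pa.

127 MPa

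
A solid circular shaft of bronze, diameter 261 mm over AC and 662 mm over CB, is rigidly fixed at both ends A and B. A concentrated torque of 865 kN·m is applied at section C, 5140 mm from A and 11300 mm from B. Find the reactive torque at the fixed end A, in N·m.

43600 N·m

Compatibility: T_A·a/J_AC = T_B·b/J_CB with T_A + T_B = T₀.
J_AC = 4.56×10^-4 m⁴, J_CB = 0.0189 m⁴, so T_A = T₀·(J_AC/a)/((J_AC/a)+(J_CB/b)) = 43630 N·m, T_B = 821400 N·m.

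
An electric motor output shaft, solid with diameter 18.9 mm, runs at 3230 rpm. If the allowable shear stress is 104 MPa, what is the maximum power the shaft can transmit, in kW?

J = πd⁴/32 = π(0.0189)⁴/32 = 1.253×10^-8 m⁴.
T_max = τ_allow·J/r = 1.04×10^8 × 1.253×10^-8 / 0.00945 = 137.9 N·m.
ω = 2π·3230/60 = 338.2 rad/s, so P_max = T_max·ω = 4.663×10^4 W.

46.6 kW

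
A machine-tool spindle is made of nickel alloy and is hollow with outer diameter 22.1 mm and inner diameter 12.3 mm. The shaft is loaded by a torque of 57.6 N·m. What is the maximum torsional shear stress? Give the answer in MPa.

30.1 MPa

J = π(d_o⁴ − d_i⁴)/32 = π(0.0221⁴ − 0.0123⁴)/32 = 2.117×10^-8 m⁴.
τ_max = T·r/J = 57.60 × 0.0111 / 2.117×10^-8 = 3.006×10^7 Pa.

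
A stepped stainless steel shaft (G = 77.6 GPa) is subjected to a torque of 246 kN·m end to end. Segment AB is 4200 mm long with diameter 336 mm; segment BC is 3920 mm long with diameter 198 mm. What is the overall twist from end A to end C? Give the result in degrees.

J_AB = π(0.336)⁴/32 = 1.25×10^-3 m⁴; J_BC = π(0.198)⁴/32 = 1.51×10^-4 m⁴.
θ = (T/G)·Σ L_i/J_i = (246000/77.6×10⁹)·(4.20/1.25×10^-3 + 3.92/1.51×10^-4) = 0.09300 rad.

5.33°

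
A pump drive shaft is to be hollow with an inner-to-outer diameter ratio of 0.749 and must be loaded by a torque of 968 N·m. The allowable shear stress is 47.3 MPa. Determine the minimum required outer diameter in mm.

53.4 mm

For a hollow shaft with d_i/d_o = 0.749: τ_max = 16T/(π d_o³ (1−k⁴)), so d_o = [16T/(π τ_allow (1−k⁴))]^(1/3) = [16·968.0/(π·4.73×10^7·0.6853)]^(1/3) = 0.05338 m.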